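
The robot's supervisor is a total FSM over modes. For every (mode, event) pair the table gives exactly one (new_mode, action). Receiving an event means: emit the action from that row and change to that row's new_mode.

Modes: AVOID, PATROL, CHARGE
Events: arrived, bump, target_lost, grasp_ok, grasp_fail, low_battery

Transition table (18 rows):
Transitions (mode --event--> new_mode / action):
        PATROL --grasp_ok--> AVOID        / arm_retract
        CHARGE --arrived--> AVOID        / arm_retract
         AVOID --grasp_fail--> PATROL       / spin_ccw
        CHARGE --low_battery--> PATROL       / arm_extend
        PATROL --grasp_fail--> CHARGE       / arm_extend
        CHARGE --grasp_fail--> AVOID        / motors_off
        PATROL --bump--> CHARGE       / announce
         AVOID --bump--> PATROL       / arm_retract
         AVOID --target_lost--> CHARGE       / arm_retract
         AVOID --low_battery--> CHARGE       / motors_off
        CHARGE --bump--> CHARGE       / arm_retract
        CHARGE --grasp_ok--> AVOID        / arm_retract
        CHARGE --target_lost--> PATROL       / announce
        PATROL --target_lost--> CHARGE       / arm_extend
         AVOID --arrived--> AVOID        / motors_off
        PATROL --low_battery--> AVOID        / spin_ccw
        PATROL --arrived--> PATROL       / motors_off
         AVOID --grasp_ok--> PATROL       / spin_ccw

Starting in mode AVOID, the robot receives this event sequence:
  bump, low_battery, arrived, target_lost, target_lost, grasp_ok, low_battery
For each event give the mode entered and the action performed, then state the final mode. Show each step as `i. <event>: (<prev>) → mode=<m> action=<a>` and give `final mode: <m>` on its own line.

final mode: CHARGE

1. bump: (AVOID) → mode=PATROL action=arm_retract
2. low_battery: (PATROL) → mode=AVOID action=spin_ccw
3. arrived: (AVOID) → mode=AVOID action=motors_off
4. target_lost: (AVOID) → mode=CHARGE action=arm_retract
5. target_lost: (CHARGE) → mode=PATROL action=announce
6. grasp_ok: (PATROL) → mode=AVOID action=arm_retract
7. low_battery: (AVOID) → mode=CHARGE action=motors_off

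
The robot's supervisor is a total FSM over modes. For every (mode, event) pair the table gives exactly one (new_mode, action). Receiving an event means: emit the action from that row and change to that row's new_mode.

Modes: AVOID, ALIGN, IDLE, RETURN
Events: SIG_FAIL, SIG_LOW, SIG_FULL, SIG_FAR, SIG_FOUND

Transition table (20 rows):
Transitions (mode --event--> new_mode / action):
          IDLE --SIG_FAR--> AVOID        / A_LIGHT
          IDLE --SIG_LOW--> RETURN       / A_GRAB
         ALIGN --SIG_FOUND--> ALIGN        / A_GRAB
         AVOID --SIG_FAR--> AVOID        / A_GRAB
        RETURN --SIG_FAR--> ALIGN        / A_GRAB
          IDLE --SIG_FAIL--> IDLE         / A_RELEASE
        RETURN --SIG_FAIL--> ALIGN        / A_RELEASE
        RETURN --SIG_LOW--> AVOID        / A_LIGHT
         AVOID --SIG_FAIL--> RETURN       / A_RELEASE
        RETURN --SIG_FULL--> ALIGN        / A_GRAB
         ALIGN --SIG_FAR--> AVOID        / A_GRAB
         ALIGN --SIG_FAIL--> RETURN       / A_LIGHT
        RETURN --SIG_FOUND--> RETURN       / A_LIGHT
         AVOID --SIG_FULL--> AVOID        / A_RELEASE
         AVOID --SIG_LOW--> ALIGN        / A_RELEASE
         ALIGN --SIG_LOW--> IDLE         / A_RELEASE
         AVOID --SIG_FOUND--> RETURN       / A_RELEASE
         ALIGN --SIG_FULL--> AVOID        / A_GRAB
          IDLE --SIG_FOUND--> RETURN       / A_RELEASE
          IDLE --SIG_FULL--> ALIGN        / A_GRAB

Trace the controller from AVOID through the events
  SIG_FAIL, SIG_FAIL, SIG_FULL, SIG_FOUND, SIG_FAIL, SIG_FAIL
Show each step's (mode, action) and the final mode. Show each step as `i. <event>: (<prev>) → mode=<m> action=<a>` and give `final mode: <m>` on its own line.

final mode: RETURN

1. SIG_FAIL: (AVOID) → mode=RETURN action=A_RELEASE
2. SIG_FAIL: (RETURN) → mode=ALIGN action=A_RELEASE
3. SIG_FULL: (ALIGN) → mode=AVOID action=A_GRAB
4. SIG_FOUND: (AVOID) → mode=RETURN action=A_RELEASE
5. SIG_FAIL: (RETURN) → mode=ALIGN action=A_RELEASE
6. SIG_FAIL: (ALIGN) → mode=RETURN action=A_LIGHT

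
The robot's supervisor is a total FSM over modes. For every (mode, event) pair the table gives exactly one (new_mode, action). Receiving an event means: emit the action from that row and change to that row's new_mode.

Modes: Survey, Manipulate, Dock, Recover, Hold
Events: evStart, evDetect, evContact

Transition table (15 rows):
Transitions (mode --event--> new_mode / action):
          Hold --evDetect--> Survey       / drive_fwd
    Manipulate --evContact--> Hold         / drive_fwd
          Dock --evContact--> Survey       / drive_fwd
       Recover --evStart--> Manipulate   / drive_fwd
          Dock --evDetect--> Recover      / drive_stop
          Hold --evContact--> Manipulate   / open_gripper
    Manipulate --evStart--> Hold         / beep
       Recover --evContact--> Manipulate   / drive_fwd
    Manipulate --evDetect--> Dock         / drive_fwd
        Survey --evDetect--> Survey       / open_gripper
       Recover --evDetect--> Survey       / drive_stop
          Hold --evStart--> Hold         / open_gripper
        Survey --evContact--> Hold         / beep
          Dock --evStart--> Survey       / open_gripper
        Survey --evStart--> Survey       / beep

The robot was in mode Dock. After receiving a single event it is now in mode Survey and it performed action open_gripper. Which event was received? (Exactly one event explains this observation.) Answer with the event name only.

evStart

try evStart: (Dock, evStart) → (Survey, open_gripper)  ← matches
try evDetect: (Dock, evDetect) → (Recover, drive_stop)
try evContact: (Dock, evContact) → (Survey, drive_fwd)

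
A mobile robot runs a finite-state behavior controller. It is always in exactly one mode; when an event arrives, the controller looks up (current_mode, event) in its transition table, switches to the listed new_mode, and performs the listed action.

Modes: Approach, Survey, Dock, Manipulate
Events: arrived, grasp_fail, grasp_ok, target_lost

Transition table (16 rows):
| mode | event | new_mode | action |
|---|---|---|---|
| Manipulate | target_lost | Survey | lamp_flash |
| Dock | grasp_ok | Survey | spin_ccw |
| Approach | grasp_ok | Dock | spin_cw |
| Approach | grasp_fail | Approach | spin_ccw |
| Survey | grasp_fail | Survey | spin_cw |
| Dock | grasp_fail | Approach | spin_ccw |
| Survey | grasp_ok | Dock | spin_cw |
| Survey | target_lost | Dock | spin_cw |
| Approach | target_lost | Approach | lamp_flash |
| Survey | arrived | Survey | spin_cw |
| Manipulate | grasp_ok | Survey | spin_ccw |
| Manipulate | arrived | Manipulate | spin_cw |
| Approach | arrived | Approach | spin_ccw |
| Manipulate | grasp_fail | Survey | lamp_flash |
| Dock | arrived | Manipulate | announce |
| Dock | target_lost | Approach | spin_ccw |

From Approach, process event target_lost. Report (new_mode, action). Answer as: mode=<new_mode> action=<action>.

mode=Approach action=lamp_flash

current mode = Approach; filter table to that mode:
  (Approach, grasp_ok) → (Dock, spin_cw)
  (Approach, grasp_fail) → (Approach, spin_ccw)
  (Approach, target_lost) → (Approach, lamp_flash)  ← event matches
  (Approach, arrived) → (Approach, spin_ccw)
event = target_lost selects (Approach, lamp_flash)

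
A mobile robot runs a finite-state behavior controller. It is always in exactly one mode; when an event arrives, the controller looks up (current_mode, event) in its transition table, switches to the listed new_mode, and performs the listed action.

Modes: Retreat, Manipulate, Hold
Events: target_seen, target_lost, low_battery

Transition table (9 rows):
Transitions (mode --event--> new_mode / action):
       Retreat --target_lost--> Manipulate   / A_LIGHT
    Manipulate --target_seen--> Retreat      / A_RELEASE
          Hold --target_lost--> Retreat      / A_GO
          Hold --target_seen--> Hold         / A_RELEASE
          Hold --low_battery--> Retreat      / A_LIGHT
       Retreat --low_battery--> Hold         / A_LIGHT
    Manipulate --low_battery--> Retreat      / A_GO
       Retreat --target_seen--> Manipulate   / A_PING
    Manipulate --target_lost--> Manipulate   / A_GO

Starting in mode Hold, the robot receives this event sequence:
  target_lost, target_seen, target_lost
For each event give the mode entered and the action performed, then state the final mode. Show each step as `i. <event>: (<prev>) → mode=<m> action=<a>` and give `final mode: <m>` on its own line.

final mode: Manipulate

1. target_lost: (Hold) → mode=Retreat action=A_GO
2. target_seen: (Retreat) → mode=Manipulate action=A_PING
3. target_lost: (Manipulate) → mode=Manipulate action=A_GO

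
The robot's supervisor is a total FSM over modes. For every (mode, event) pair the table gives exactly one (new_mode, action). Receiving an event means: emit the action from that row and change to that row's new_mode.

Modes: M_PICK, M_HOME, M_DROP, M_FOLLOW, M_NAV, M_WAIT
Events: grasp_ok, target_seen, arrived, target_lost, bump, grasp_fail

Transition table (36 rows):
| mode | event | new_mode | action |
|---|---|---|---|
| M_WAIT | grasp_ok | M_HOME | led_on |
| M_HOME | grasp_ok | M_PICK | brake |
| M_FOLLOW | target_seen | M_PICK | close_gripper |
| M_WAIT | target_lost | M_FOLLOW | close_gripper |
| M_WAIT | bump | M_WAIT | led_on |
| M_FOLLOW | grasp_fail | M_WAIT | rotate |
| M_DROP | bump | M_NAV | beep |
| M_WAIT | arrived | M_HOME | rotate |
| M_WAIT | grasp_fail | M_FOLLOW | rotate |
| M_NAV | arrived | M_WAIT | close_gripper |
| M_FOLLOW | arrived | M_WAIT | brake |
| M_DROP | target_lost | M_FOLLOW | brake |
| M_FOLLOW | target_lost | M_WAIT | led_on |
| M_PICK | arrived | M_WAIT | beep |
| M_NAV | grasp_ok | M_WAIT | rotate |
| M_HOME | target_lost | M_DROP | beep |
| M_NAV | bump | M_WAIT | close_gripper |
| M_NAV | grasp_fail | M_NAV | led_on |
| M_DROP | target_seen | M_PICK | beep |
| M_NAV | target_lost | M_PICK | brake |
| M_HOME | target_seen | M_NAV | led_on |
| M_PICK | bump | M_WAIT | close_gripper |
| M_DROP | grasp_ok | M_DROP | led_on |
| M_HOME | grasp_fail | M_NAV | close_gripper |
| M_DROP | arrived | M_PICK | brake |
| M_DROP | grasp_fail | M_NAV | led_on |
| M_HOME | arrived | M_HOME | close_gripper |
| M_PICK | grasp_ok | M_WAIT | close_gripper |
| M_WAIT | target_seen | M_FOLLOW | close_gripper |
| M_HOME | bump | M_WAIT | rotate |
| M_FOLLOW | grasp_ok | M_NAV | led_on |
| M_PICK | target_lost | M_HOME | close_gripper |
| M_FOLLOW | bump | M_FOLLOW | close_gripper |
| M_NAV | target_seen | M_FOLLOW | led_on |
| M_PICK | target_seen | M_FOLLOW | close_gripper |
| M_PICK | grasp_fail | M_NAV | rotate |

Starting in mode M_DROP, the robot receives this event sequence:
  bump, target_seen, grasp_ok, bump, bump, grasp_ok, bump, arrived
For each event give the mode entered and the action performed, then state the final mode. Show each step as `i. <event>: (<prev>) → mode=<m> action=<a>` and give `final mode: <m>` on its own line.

final mode: M_HOME

1. bump: (M_DROP) → mode=M_NAV action=beep
2. target_seen: (M_NAV) → mode=M_FOLLOW action=led_on
3. grasp_ok: (M_FOLLOW) → mode=M_NAV action=led_on
4. bump: (M_NAV) → mode=M_WAIT action=close_gripper
5. bump: (M_WAIT) → mode=M_WAIT action=led_on
6. grasp_ok: (M_WAIT) → mode=M_HOME action=led_on
7. bump: (M_HOME) → mode=M_WAIT action=rotate
8. arrived: (M_WAIT) → mode=M_HOME action=rotate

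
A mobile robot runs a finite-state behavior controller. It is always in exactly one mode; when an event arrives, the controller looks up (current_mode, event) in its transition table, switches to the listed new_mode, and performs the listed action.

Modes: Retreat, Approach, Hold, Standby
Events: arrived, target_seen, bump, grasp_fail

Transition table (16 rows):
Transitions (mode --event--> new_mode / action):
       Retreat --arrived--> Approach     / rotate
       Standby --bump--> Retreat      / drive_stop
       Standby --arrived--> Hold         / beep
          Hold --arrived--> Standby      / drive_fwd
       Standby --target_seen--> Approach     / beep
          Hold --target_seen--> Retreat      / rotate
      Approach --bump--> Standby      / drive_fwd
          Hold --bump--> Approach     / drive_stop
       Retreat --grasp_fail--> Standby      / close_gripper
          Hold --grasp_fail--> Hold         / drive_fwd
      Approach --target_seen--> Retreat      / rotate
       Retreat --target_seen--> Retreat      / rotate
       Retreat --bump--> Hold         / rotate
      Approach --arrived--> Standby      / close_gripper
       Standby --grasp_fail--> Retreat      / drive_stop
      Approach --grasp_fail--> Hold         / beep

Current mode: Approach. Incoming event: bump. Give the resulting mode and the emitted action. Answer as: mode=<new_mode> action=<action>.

mode=Standby action=drive_fwd

current mode = Approach; filter table to that mode:
  (Approach, bump) → (Standby, drive_fwd)  ← event matches
  (Approach, target_seen) → (Retreat, rotate)
  (Approach, arrived) → (Standby, close_gripper)
  (Approach, grasp_fail) → (Hold, beep)
event = bump selects (Standby, drive_fwd)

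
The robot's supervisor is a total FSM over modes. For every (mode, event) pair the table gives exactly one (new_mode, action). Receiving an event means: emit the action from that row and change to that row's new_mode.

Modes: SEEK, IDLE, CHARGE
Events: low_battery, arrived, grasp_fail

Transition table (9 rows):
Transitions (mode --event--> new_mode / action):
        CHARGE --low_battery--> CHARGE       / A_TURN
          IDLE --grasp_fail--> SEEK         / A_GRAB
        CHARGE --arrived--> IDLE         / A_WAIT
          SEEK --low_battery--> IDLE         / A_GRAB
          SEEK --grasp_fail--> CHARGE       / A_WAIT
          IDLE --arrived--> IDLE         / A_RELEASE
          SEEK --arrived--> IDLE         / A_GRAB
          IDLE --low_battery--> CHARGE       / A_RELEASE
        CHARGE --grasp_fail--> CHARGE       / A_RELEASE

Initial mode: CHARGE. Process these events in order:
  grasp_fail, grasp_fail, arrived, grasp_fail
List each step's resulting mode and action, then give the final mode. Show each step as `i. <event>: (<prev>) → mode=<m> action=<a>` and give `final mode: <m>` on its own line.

final mode: SEEK

1. grasp_fail: (CHARGE) → mode=CHARGE action=A_RELEASE
2. grasp_fail: (CHARGE) → mode=CHARGE action=A_RELEASE
3. arrived: (CHARGE) → mode=IDLE action=A_WAIT
4. grasp_fail: (IDLE) → mode=SEEK action=A_GRAB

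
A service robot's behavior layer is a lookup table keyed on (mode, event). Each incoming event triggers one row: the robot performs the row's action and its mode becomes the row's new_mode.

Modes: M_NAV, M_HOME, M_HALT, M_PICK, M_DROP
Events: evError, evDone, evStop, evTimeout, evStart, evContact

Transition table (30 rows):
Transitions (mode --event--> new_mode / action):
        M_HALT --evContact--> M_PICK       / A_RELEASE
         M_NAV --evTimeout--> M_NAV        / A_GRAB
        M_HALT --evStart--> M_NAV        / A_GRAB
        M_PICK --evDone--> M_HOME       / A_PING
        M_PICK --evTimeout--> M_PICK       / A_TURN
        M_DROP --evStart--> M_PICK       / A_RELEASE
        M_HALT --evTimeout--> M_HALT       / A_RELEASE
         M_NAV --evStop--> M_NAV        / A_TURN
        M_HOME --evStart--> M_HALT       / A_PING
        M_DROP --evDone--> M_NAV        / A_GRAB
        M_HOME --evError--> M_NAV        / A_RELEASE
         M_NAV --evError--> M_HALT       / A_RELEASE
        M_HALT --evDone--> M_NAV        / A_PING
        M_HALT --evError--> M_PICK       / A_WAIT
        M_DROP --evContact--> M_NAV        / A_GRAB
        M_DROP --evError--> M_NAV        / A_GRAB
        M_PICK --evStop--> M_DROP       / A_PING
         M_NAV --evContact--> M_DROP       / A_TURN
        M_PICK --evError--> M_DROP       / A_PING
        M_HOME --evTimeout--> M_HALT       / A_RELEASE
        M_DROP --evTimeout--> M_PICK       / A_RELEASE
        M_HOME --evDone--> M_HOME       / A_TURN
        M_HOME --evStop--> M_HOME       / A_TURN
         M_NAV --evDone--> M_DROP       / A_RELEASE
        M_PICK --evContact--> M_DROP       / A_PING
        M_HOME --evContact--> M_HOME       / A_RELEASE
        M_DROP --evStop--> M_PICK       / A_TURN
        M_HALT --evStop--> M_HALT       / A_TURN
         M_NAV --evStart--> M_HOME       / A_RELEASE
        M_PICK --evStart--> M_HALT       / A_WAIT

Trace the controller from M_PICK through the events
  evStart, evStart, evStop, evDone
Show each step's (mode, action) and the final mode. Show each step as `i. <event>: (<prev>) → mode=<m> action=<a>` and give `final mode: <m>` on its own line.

final mode: M_DROP

1. evStart: (M_PICK) → mode=M_HALT action=A_WAIT
2. evStart: (M_HALT) → mode=M_NAV action=A_GRAB
3. evStop: (M_NAV) → mode=M_NAV action=A_TURN
4. evDone: (M_NAV) → mode=M_DROP action=A_RELEASE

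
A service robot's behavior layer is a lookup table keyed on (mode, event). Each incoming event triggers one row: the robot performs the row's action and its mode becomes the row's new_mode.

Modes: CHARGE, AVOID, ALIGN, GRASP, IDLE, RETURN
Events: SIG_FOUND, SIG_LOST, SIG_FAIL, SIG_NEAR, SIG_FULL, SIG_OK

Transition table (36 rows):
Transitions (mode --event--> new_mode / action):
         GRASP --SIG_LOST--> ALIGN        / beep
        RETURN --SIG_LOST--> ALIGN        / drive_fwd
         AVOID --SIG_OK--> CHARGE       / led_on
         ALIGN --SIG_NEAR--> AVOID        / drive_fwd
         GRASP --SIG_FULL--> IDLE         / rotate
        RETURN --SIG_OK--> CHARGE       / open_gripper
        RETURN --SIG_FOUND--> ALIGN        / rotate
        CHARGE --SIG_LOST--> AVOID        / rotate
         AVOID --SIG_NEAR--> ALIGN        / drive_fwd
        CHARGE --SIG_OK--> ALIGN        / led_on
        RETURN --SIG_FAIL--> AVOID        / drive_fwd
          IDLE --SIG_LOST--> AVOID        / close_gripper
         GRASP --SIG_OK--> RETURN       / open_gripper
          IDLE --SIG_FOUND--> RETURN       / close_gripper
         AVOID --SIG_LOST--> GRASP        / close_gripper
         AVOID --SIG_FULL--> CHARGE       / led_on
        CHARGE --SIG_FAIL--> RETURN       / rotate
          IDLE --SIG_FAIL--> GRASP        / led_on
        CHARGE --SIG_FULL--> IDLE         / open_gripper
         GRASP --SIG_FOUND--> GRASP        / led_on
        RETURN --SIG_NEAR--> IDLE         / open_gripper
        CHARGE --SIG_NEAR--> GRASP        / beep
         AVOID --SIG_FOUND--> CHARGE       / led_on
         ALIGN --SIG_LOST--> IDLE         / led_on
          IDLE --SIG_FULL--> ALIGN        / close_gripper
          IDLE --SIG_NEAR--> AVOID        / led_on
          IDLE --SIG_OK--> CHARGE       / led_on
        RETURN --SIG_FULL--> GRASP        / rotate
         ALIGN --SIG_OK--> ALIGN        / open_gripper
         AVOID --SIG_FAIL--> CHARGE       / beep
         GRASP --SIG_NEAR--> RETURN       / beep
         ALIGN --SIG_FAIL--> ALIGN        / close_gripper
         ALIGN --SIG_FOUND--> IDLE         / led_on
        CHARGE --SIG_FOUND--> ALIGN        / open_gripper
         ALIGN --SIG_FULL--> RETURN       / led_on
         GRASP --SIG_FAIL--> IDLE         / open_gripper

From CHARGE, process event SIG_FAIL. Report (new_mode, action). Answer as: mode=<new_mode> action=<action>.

mode=RETURN action=rotate

current mode = CHARGE; filter table to that mode:
  (CHARGE, SIG_LOST) → (AVOID, rotate)
  (CHARGE, SIG_OK) → (ALIGN, led_on)
  (CHARGE, SIG_FAIL) → (RETURN, rotate)  ← event matches
  (CHARGE, SIG_FULL) → (IDLE, open_gripper)
  (CHARGE, SIG_NEAR) → (GRASP, beep)
  (CHARGE, SIG_FOUND) → (ALIGN, open_gripper)
event = SIG_FAIL selects (RETURN, rotate)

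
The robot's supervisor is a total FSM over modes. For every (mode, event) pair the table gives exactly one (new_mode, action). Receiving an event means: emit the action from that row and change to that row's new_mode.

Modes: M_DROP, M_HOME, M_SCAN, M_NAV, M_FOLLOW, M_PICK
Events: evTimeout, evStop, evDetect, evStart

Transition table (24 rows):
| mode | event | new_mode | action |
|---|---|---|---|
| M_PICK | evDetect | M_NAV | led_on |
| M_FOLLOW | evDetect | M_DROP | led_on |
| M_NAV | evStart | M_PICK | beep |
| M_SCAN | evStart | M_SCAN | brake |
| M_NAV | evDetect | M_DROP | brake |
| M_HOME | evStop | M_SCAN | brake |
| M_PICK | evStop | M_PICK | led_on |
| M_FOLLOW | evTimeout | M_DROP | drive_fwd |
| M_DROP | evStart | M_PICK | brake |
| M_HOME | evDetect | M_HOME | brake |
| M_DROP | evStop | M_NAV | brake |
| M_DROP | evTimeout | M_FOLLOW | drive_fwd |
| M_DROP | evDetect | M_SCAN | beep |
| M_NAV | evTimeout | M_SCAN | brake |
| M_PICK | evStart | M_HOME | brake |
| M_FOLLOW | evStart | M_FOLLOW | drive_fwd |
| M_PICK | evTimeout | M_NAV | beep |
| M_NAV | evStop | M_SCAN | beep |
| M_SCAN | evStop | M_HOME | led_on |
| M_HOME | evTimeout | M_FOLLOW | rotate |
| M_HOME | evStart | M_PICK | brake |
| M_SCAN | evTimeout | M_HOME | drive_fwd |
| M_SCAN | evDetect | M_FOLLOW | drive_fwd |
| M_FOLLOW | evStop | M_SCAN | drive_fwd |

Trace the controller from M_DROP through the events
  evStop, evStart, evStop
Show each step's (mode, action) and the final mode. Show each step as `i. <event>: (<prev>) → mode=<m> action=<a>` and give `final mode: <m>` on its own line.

final mode: M_PICK

1. evStop: (M_DROP) → mode=M_NAV action=brake
2. evStart: (M_NAV) → mode=M_PICK action=beep
3. evStop: (M_PICK) → mode=M_PICK action=led_on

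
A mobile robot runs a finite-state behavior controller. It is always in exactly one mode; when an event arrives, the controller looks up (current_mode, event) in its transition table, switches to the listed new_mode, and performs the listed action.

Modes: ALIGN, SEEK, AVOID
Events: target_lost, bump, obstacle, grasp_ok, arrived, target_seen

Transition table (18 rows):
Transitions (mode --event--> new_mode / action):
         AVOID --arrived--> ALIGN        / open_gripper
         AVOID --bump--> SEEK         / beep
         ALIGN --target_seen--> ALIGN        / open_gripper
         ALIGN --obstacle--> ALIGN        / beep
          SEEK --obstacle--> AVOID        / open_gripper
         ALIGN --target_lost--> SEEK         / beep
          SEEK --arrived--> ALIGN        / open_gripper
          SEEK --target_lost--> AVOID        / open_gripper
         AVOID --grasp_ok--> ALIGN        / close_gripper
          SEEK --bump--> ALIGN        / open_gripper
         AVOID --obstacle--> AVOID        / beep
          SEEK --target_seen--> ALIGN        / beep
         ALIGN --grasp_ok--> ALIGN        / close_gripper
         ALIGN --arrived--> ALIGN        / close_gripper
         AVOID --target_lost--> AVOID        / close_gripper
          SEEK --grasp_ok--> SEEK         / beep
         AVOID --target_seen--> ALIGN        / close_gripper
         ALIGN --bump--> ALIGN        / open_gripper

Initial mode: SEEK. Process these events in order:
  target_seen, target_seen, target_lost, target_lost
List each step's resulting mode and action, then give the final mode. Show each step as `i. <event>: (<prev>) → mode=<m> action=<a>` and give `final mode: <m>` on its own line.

final mode: AVOID

1. target_seen: (SEEK) → mode=ALIGN action=beep
2. target_seen: (ALIGN) → mode=ALIGN action=open_gripper
3. target_lost: (ALIGN) → mode=SEEK action=beep
4. target_lost: (SEEK) → mode=AVOID action=open_gripper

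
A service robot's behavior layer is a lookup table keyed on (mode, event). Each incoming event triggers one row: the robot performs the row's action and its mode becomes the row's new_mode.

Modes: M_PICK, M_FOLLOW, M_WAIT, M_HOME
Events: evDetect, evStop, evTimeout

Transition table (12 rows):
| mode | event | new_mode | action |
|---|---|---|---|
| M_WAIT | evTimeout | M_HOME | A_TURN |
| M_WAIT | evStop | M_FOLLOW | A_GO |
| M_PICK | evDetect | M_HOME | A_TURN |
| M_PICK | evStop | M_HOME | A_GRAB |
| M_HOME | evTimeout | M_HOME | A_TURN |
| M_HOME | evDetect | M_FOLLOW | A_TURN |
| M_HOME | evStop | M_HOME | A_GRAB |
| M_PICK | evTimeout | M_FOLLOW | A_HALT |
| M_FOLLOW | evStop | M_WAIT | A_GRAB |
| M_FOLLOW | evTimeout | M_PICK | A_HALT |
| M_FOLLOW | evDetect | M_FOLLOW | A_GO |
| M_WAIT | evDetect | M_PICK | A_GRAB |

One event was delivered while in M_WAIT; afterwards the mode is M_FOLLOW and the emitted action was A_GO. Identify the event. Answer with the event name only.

evStop

try evDetect: (M_WAIT, evDetect) → (M_PICK, A_GRAB)
try evStop: (M_WAIT, evStop) → (M_FOLLOW, A_GO)  ← matches
try evTimeout: (M_WAIT, evTimeout) → (M_HOME, A_TURN)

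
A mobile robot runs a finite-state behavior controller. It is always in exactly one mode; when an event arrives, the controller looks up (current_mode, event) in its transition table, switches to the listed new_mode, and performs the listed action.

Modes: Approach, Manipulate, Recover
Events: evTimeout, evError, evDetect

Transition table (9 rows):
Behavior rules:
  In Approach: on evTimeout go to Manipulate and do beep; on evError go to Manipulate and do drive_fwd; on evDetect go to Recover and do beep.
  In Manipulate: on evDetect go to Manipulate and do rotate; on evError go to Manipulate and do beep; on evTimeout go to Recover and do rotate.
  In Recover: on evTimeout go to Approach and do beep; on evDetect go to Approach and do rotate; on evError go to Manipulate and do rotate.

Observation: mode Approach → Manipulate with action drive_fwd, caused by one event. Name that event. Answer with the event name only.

try evTimeout: (Approach, evTimeout) → (Manipulate, beep)
try evError: (Approach, evError) → (Manipulate, drive_fwd)  ← matches
try evDetect: (Approach, evDetect) → (Recover, beep)

evError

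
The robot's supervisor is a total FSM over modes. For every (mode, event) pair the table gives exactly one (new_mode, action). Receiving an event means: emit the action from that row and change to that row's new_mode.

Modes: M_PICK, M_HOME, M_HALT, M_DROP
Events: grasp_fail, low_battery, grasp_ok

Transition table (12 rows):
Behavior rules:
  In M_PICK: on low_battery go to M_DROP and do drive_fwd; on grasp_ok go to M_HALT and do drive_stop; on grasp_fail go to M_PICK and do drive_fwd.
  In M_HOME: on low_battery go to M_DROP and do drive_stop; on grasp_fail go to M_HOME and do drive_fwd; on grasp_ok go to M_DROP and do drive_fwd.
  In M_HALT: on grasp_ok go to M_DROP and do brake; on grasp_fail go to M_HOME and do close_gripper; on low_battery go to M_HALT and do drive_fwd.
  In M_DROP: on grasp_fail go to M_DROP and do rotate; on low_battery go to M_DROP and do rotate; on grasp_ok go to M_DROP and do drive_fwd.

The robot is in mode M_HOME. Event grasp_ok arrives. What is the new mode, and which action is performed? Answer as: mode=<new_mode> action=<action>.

current mode = M_HOME; filter table to that mode:
  (M_HOME, low_battery) → (M_DROP, drive_stop)
  (M_HOME, grasp_fail) → (M_HOME, drive_fwd)
  (M_HOME, grasp_ok) → (M_DROP, drive_fwd)  ← event matches
event = grasp_ok selects (M_DROP, drive_fwd)

mode=M_DROP action=drive_fwd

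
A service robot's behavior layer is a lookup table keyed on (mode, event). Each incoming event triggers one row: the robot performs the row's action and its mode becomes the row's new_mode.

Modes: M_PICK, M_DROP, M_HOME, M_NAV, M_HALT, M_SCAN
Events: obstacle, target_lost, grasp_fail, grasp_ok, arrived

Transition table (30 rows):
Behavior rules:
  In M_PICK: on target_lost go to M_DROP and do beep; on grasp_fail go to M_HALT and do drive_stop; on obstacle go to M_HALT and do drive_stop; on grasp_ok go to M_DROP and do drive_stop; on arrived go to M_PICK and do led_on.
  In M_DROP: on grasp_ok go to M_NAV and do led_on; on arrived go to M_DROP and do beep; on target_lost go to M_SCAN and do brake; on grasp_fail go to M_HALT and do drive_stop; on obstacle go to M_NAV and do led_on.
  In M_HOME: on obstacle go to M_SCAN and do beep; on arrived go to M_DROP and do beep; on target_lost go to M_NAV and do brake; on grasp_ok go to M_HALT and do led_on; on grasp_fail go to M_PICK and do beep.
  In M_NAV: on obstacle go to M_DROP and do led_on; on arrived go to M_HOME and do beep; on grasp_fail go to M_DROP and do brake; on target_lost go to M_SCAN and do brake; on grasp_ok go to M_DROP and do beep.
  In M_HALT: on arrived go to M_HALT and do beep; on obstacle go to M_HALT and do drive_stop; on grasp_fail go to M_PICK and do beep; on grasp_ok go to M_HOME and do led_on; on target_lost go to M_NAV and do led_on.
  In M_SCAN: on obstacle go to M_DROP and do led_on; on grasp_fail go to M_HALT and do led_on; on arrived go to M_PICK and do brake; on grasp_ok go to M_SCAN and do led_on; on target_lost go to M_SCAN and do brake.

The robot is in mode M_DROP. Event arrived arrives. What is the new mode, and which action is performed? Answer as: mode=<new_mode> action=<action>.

current mode = M_DROP; filter table to that mode:
  (M_DROP, grasp_ok) → (M_NAV, led_on)
  (M_DROP, arrived) → (M_DROP, beep)  ← event matches
  (M_DROP, target_lost) → (M_SCAN, brake)
  (M_DROP, grasp_fail) → (M_HALT, drive_stop)
  (M_DROP, obstacle) → (M_NAV, led_on)
event = arrived selects (M_DROP, beep)

mode=M_DROP action=beep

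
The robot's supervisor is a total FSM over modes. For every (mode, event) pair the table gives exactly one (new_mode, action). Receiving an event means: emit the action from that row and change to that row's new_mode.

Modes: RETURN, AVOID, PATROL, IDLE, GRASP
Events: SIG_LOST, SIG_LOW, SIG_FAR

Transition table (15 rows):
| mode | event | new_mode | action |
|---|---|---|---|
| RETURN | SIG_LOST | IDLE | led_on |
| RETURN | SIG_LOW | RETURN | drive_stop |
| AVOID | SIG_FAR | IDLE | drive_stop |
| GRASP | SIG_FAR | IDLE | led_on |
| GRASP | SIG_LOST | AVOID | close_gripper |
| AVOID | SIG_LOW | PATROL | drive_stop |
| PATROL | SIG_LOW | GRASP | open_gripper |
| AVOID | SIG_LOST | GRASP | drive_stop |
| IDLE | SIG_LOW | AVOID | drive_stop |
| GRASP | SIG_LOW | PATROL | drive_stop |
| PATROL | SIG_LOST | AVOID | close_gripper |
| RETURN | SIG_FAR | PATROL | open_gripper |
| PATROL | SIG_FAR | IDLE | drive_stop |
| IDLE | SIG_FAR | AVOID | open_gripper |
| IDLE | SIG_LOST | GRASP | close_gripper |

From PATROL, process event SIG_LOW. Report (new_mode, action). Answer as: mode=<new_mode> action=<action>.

mode=GRASP action=open_gripper

current mode = PATROL; filter table to that mode:
  (PATROL, SIG_LOW) → (GRASP, open_gripper)  ← event matches
  (PATROL, SIG_LOST) → (AVOID, close_gripper)
  (PATROL, SIG_FAR) → (IDLE, drive_stop)
event = SIG_LOW selects (GRASP, open_gripper)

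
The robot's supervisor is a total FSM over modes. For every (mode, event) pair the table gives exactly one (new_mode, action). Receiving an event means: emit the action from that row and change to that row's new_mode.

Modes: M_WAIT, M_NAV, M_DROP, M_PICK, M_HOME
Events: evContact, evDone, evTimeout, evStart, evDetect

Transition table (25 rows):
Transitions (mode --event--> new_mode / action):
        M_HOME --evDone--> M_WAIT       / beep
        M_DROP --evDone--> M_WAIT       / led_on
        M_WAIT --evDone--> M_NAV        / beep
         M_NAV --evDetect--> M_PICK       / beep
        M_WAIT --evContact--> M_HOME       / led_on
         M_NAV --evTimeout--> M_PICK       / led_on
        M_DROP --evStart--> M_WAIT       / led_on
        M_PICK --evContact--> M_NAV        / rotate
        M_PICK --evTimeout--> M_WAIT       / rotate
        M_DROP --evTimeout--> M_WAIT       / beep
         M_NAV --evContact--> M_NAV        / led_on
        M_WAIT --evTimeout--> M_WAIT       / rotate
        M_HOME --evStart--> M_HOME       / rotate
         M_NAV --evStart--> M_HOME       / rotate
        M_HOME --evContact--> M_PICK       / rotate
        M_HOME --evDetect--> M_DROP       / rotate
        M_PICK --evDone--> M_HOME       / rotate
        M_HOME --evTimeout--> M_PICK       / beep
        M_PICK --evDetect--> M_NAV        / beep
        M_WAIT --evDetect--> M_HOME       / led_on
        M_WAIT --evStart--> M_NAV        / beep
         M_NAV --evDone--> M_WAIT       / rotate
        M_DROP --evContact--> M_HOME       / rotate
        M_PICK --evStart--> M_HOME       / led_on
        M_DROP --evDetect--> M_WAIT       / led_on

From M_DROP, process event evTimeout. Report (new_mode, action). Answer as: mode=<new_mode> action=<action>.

current mode = M_DROP; filter table to that mode:
  (M_DROP, evDone) → (M_WAIT, led_on)
  (M_DROP, evStart) → (M_WAIT, led_on)
  (M_DROP, evTimeout) → (M_WAIT, beep)  ← event matches
  (M_DROP, evContact) → (M_HOME, rotate)
  (M_DROP, evDetect) → (M_WAIT, led_on)
event = evTimeout selects (M_WAIT, beep)

mode=M_WAIT action=beep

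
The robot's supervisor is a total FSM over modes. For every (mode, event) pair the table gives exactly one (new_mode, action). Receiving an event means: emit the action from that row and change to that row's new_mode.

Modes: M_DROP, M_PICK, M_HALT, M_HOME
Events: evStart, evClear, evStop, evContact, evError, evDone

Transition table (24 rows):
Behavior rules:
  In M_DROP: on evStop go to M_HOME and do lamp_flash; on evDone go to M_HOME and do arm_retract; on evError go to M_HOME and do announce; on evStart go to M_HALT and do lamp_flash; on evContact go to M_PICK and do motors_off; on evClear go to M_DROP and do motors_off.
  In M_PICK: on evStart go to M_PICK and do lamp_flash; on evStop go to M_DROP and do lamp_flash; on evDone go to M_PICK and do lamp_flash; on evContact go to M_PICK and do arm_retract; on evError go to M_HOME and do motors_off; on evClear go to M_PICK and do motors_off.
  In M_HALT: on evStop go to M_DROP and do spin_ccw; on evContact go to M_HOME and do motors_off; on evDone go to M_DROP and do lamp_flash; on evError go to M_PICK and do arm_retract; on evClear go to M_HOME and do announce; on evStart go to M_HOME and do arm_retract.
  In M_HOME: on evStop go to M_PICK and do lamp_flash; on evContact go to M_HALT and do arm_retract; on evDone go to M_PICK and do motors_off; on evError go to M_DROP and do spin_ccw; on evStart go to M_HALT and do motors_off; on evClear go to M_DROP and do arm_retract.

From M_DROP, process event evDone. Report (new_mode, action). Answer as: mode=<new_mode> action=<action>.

current mode = M_DROP; filter table to that mode:
  (M_DROP, evStop) → (M_HOME, lamp_flash)
  (M_DROP, evDone) → (M_HOME, arm_retract)  ← event matches
  (M_DROP, evError) → (M_HOME, announce)
  (M_DROP, evStart) → (M_HALT, lamp_flash)
  (M_DROP, evContact) → (M_PICK, motors_off)
  (M_DROP, evClear) → (M_DROP, motors_off)
event = evDone selects (M_HOME, arm_retract)

mode=M_HOME action=arm_retract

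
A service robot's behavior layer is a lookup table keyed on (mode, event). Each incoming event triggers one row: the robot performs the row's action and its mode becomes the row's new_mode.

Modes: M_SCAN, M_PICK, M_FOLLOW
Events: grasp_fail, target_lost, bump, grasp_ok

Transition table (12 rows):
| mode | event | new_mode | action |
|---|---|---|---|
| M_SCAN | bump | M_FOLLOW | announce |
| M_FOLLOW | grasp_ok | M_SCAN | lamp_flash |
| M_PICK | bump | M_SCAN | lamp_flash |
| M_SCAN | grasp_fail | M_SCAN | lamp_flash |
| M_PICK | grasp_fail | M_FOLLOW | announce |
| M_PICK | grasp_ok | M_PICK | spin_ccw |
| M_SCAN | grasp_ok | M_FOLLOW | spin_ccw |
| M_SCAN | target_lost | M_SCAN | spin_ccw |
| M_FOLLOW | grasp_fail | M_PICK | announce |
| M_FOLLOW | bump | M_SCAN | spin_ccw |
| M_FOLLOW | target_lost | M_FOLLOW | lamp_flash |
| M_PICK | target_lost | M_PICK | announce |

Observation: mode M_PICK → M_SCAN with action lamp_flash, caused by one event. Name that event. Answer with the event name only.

bump

try grasp_fail: (M_PICK, grasp_fail) → (M_FOLLOW, announce)
try target_lost: (M_PICK, target_lost) → (M_PICK, announce)
try bump: (M_PICK, bump) → (M_SCAN, lamp_flash)  ← matches
try grasp_ok: (M_PICK, grasp_ok) → (M_PICK, spin_ccw)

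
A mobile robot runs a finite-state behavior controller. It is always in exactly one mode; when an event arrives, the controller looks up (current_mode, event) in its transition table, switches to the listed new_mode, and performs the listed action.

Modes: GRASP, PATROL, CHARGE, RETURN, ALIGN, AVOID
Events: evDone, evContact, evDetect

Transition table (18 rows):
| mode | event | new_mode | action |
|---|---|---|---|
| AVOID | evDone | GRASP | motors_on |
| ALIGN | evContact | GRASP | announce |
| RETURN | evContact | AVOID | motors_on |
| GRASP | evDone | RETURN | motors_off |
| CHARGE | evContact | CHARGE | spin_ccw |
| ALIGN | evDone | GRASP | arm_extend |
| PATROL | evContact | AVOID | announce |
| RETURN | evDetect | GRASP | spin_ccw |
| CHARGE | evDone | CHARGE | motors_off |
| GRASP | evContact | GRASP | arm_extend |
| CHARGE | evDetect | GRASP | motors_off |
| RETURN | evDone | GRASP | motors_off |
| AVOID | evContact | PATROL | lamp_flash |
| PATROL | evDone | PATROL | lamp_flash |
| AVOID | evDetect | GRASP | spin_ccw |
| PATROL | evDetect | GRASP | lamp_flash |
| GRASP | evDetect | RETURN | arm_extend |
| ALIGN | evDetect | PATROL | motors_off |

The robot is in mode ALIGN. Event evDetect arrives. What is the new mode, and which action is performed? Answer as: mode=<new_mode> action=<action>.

mode=PATROL action=motors_off

current mode = ALIGN; filter table to that mode:
  (ALIGN, evContact) → (GRASP, announce)
  (ALIGN, evDone) → (GRASP, arm_extend)
  (ALIGN, evDetect) → (PATROL, motors_off)  ← event matches
event = evDetect selects (PATROL, motors_off)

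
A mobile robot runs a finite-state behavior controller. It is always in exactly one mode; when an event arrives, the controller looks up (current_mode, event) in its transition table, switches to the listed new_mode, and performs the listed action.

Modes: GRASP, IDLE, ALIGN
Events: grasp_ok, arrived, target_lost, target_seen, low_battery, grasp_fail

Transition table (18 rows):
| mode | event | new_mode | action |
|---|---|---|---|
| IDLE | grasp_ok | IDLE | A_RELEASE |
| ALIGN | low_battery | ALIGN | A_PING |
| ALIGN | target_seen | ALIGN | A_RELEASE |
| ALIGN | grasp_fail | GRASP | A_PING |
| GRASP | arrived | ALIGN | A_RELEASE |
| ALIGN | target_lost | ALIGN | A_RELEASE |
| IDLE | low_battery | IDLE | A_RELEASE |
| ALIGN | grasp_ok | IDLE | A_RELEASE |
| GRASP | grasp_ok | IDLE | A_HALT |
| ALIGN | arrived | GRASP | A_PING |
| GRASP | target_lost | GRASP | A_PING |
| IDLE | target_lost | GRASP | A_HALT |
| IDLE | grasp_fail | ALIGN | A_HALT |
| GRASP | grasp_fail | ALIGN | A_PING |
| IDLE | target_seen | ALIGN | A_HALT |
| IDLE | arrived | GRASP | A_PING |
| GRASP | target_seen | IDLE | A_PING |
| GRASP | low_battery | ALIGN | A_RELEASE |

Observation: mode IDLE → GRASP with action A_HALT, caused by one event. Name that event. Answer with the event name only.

target_lost

try grasp_ok: (IDLE, grasp_ok) → (IDLE, A_RELEASE)
try arrived: (IDLE, arrived) → (GRASP, A_PING)
try target_lost: (IDLE, target_lost) → (GRASP, A_HALT)  ← matches
try target_seen: (IDLE, target_seen) → (ALIGN, A_HALT)
try low_battery: (IDLE, low_battery) → (IDLE, A_RELEASE)
try grasp_fail: (IDLE, grasp_fail) → (ALIGN, A_HALT)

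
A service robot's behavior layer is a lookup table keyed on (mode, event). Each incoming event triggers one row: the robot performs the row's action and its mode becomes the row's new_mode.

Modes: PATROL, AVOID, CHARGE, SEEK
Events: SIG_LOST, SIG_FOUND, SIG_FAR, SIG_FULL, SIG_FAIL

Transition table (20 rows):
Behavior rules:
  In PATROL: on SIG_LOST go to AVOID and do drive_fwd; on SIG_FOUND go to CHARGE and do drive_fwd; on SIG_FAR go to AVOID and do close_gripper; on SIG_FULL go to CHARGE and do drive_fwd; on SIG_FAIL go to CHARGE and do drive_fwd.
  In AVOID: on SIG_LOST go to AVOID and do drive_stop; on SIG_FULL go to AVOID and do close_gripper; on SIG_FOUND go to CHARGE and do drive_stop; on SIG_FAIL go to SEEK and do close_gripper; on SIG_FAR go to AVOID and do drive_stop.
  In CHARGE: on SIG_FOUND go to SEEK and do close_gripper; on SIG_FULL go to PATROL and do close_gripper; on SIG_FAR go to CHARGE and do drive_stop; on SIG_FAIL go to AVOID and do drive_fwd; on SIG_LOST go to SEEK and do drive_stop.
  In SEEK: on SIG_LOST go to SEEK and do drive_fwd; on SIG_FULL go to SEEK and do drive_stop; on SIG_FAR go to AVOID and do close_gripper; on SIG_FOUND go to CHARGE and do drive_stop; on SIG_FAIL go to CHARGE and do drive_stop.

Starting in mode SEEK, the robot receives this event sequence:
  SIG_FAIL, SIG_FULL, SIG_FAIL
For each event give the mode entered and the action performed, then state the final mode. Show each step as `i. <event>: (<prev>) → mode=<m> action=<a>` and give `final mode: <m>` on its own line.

final mode: CHARGE

1. SIG_FAIL: (SEEK) → mode=CHARGE action=drive_stop
2. SIG_FULL: (CHARGE) → mode=PATROL action=close_gripper
3. SIG_FAIL: (PATROL) → mode=CHARGE action=drive_fwd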